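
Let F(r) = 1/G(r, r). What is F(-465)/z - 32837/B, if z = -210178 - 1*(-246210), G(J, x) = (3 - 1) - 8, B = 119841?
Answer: -2366405515/8636221824 ≈ -0.27401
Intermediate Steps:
G(J, x) = -6 (G(J, x) = 2 - 8 = -6)
z = 36032 (z = -210178 + 246210 = 36032)
F(r) = -⅙ (F(r) = 1/(-6) = -⅙)
F(-465)/z - 32837/B = -⅙/36032 - 32837/119841 = -⅙*1/36032 - 32837*1/119841 = -1/216192 - 32837/119841 = -2366405515/8636221824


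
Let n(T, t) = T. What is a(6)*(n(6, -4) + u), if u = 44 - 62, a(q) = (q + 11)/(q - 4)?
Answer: -102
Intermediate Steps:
a(q) = (11 + q)/(-4 + q)
u = -18
a(6)*(n(6, -4) + u) = ((11 + 6)/(-4 + 6))*(6 - 18) = (17/2)*(-12) = -102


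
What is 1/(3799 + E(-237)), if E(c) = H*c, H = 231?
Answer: -1/50948 ≈ -1.9628e-5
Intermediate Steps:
E(c) = 231*c
1/(3799 + E(-237)) = 1/(3799 + 231*(-237)) = 1/(3799 - 54747) = 1/(-50948) = -1/50948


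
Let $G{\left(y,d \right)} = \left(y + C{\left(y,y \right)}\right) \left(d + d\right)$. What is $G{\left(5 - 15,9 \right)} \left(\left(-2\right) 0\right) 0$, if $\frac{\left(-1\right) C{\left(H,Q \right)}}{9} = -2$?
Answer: $0$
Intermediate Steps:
$C{\left(H,Q \right)} = 18$ ($C{\left(H,Q \right)} = \left(-9\right) \left(-2\right) = 18$)
$G{\left(y,d \right)} = 2 d \left(18 + y\right)$ ($G{\left(y,d \right)} = \left(y + 18\right) \left(d + d\right) = \left(18 + y\right) 2 d = 2 d \left(18 + y\right)$)
$G{\left(5 - 15,9 \right)} \left(\left(-2\right) 0\right) 0 = 2 \cdot 9 \left(18 + \left(5 - 15\right)\right) \left(\left(-2\right) 0\right) 0 = 2 \cdot 9 \left(18 + \left(5 - 15\right)\right) 0 \cdot 0 = 2 \cdot 9 \left(18 - 10\right) 0 \cdot 0 = 2 \cdot 9 \cdot 8 \cdot 0 \cdot 0 = 144 \cdot 0 \cdot 0 = 0 \cdot 0 = 0$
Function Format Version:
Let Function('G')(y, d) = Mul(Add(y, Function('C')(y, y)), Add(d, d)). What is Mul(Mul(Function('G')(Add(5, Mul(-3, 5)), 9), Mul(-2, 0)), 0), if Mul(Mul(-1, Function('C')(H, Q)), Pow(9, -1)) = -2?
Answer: 0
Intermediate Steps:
Function('C')(H, Q) = 18 (Function('C')(H, Q) = Mul(-9, -2) = 18)
Function('G')(y, d) = Mul(2, d, Add(18, y)) (Function('G')(y, d) = Mul(Add(y, 18), Add(d, d)) = Mul(Add(18, y), Mul(2, d)) = Mul(2, d, Add(18, y)))
Mul(Mul(Function('G')(Add(5, Mul(-3, 5)), 9), Mul(-2, 0)), 0) = Mul(Mul(Mul(2, 9, Add(18, Add(5, Mul(-3, 5)))), Mul(-2, 0)), 0) = Mul(Mul(Mul(2, 9, Add(18, Add(5, -15))), 0), 0) = Mul(Mul(Mul(2, 9, Add(18, -10)), 0), 0) = Mul(Mul(Mul(2, 9, 8), 0), 0) = Mul(Mul(144, 0), 0) = Mul(0, 0) = 0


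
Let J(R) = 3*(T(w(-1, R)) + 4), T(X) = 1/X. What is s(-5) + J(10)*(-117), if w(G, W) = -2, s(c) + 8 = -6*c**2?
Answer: -2773/2 ≈ -1386.5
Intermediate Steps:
s(c) = -8 - 6*c**2
J(R) = 21/2 (J(R) = 3*(1/(-2) + 4) = 3*(-1/2 + 4) = 3*(7/2) = 21/2)
s(-5) + J(10)*(-117) = (-8 - 6*(-5)**2) + (21/2)*(-117) = (-8 - 6*25) - 2457/2 = (-8 - 150) - 2457/2 = -158 - 2457/2 = -2773/2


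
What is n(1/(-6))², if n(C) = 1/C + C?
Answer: 1369/36 ≈ 38.028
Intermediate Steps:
n(C) = C + 1/C
n(1/(-6))² = (1/(-6) + 1/(1/(-6)))² = (-⅙ + 1/(-⅙))² = (-⅙ - 6)² = (-37/6)² = 1369/36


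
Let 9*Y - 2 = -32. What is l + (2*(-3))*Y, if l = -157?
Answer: -137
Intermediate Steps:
Y = -10/3 (Y = 2/9 + (⅑)*(-32) = 2/9 - 32/9 = -10/3 ≈ -3.3333)
l + (2*(-3))*Y = -157 + (2*(-3))*(-10/3) = -157 - 6*(-10/3) = -157 + 20 = -137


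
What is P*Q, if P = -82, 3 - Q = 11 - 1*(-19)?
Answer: 2214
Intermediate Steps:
Q = -27 (Q = 3 - (11 - 1*(-19)) = 3 - (11 + 19) = 3 - 1*30 = 3 - 30 = -27)
P*Q = -82*(-27) = 2214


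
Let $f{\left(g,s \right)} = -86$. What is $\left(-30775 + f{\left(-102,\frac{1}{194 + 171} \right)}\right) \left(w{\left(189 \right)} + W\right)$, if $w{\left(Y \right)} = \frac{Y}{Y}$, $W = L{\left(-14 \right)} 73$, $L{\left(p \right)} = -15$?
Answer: $33761934$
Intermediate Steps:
$W = -1095$ ($W = \left(-15\right) 73 = -1095$)
$w{\left(Y \right)} = 1$
$\left(-30775 + f{\left(-102,\frac{1}{194 + 171} \right)}\right) \left(w{\left(189 \right)} + W\right) = \left(-30775 - 86\right) \left(1 - 1095\right) = \left(-30861\right) \left(-1094\right) = 33761934$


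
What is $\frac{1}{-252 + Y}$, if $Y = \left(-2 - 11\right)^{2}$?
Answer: $- \frac{1}{83} \approx -0.012048$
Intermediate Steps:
$Y = 169$ ($Y = \left(-13\right)^{2} = 169$)
$\frac{1}{-252 + Y} = \frac{1}{-252 + 169} = \frac{1}{-83} = - \frac{1}{83}$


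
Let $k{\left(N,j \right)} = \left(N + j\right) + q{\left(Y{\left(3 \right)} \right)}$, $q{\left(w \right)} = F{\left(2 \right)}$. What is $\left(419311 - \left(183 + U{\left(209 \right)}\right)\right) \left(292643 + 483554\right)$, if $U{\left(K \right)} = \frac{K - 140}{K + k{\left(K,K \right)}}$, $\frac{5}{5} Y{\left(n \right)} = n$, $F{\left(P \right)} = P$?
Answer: $\frac{204629935162271}{629} \approx 3.2533 \cdot 10^{11}$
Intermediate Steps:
$Y{\left(n \right)} = n$
$q{\left(w \right)} = 2$
$k{\left(N,j \right)} = 2 + N + j$ ($k{\left(N,j \right)} = \left(N + j\right) + 2 = 2 + N + j$)
$U{\left(K \right)} = \frac{-140 + K}{2 + 3 K}$ ($U{\left(K \right)} = \frac{K - 140}{K + \left(2 + K + K\right)} = \frac{-140 + K}{K + \left(2 + 2 K\right)} = \frac{-140 + K}{2 + 3 K}$)
$\left(419311 - \left(183 + U{\left(209 \right)}\right)\right) \left(292643 + 483554\right) = \left(419311 - \left(183 + \frac{-140 + 209}{2 + 3 \cdot 209}\right)\right) \left(292643 + 483554\right) = \left(419311 - \left(183 + \frac{1}{2 + 627} \cdot 69\right)\right) 776197 = \left(419311 - \left(183 + \frac{1}{629} \cdot 69\right)\right) 776197 = \left(419311 - \frac{115176}{629}\right) 776197 = \frac{263631443}{629} \cdot 776197 = \frac{204629935162271}{629}$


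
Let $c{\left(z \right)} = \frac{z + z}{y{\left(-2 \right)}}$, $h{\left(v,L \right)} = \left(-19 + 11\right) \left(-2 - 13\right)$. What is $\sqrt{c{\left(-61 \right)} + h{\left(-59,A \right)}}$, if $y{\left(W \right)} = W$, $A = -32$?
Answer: $\sqrt{181} \approx 13.454$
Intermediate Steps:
$h{\left(v,L \right)} = 120$ ($h{\left(v,L \right)} = \left(-8\right) \left(-15\right) = 120$)
$c{\left(z \right)} = - z$ ($c{\left(z \right)} = \frac{z + z}{-2} = 2 z \left(- \frac{1}{2}\right) = - z$)
$\sqrt{c{\left(-61 \right)} + h{\left(-59,A \right)}} = \sqrt{\left(-1\right) \left(-61\right) + 120} = \sqrt{61 + 120} = \sqrt{181}$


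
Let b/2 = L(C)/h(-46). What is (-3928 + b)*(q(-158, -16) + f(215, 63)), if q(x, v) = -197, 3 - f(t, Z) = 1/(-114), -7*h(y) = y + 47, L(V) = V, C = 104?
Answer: 59533580/57 ≈ 1.0444e+6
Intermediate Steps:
h(y) = -47/7 - y/7 (h(y) = -(y + 47)/7 = -(47 + y)/7 = -47/7 - y/7)
b = -1456 (b = 2*(104/(-47/7 - ⅐*(-46))) = 2*(104/(-47/7 + 46/7)) = 2*(104/(-⅐)) = 2*(104*(-7)) = 2*(-728) = -1456)
f(t, Z) = 343/114 (f(t, Z) = 3 - 1/(-114) = 3 - 1*(-1/114) = 3 + 1/114 = 343/114)
(-3928 + b)*(q(-158, -16) + f(215, 63)) = (-3928 - 1456)*(-197 + 343/114) = -5384*(-22115/114) = 59533580/57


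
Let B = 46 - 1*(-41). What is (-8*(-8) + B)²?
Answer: 22801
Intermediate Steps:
B = 87 (B = 46 + 41 = 87)
(-8*(-8) + B)² = (-8*(-8) + 87)² = (64 + 87)² = 151² = 22801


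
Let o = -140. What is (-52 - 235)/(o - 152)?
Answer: 287/292 ≈ 0.98288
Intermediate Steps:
(-52 - 235)/(o - 152) = (-52 - 235)/(-140 - 152) = -287/(-292) = -287*(-1/292) = 287/292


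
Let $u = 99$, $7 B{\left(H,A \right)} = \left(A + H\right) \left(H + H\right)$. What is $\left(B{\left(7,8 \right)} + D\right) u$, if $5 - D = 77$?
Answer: $-4158$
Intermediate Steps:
$B{\left(H,A \right)} = \frac{2 H \left(A + H\right)}{7}$ ($B{\left(H,A \right)} = \frac{\left(A + H\right) \left(H + H\right)}{7} = \frac{\left(A + H\right) 2 H}{7} = \frac{2 H \left(A + H\right)}{7}$)
$D = -72$ ($D = 5 - 77 = -72$)
$\left(B{\left(7,8 \right)} + D\right) u = \left(\frac{2}{7} \cdot 7 \left(8 + 7\right) - 72\right) 99 = \left(\frac{2}{7} \cdot 7 \cdot 15 - 72\right) 99 = \left(30 - 72\right) 99 = \left(-42\right) 99 = -4158$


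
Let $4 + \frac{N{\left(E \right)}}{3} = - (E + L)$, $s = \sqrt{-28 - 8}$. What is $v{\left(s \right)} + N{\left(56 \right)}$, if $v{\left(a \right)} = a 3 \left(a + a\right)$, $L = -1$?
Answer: $-393$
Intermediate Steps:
$s = 6 i$ ($s = \sqrt{-36} = 6 i \approx 6.0 i$)
$v{\left(a \right)} = 6 a^{2}$ ($v{\left(a \right)} = a 3 \cdot 2 a = a 6 a = 6 a^{2}$)
$N{\left(E \right)} = -9 - 3 E$ ($N{\left(E \right)} = -12 + 3 \left(- (E - 1)\right) = -12 + 3 \left(- (-1 + E)\right) = -12 + 3 \left(1 - E\right) = -12 - \left(-3 + 3 E\right) = -9 - 3 E$)
$v{\left(s \right)} + N{\left(56 \right)} = 6 \left(6 i\right)^{2} - 177 = 6 \left(-36\right) - 177 = -216 - 177 = -393$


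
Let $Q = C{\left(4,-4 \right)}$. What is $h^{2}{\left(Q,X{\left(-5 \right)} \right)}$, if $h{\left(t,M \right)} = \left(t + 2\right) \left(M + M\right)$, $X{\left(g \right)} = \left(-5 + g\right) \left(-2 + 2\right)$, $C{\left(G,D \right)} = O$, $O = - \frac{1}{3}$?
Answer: $0$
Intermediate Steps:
$O = - \frac{1}{3}$ ($O = \left(-1\right) \frac{1}{3} = - \frac{1}{3} \approx -0.33333$)
$C{\left(G,D \right)} = - \frac{1}{3}$
$Q = - \frac{1}{3} \approx -0.33333$
$X{\left(g \right)} = 0$ ($X{\left(g \right)} = \left(-5 + g\right) 0 = 0$)
$h{\left(t,M \right)} = 2 M \left(2 + t\right)$ ($h{\left(t,M \right)} = \left(2 + t\right) 2 M = 2 M \left(2 + t\right)$)
$h^{2}{\left(Q,X{\left(-5 \right)} \right)} = \left(2 \cdot 0 \left(2 - \frac{1}{3}\right)\right)^{2} = \left(2 \cdot 0 \cdot \frac{5}{3}\right)^{2} = 0^{2} = 0$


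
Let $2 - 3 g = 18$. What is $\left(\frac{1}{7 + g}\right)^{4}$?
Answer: $\frac{81}{625} \approx 0.1296$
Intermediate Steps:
$g = - \frac{16}{3}$ ($g = \frac{2}{3} - 6 = - \frac{16}{3} \approx -5.3333$)
$\left(\frac{1}{7 + g}\right)^{4} = \left(\frac{1}{7 - \frac{16}{3}}\right)^{4} = \left(\frac{1}{\frac{5}{3}}\right)^{4} = \left(\frac{3}{5}\right)^{4} = \frac{81}{625}$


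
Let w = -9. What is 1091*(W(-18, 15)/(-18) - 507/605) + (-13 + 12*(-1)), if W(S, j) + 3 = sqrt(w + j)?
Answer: -2749517/3630 - 1091*sqrt(6)/18 ≈ -905.91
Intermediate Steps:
W(S, j) = -3 + sqrt(-9 + j)
1091*(W(-18, 15)/(-18) - 507/605) + (-13 + 12*(-1)) = 1091*((-3 + sqrt(-9 + 15))/(-18) - 507/605) + (-13 + 12*(-1)) = 1091*((-3 + sqrt(6))*(-1/18) - 507*1/605) + (-13 - 12) = 1091*((1/6 - sqrt(6)/18) - 507/605) - 25 = 1091*(-2437/3630 - sqrt(6)/18) - 25 = (-2658767/3630 - 1091*sqrt(6)/18) - 25 = -2749517/3630 - 1091*sqrt(6)/18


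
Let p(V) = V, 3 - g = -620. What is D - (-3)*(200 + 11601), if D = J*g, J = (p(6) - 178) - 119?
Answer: -145890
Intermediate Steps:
g = 623 (g = 3 - 1*(-620) = 3 + 620 = 623)
J = -291 (J = (6 - 178) - 119 = -172 - 119 = -291)
D = -181293 (D = -291*623 = -181293)
D - (-3)*(200 + 11601) = -181293 - (-3)*(200 + 11601) = -181293 - (-3)*11801 = -181293 - 1*(-35403) = -181293 + 35403 = -145890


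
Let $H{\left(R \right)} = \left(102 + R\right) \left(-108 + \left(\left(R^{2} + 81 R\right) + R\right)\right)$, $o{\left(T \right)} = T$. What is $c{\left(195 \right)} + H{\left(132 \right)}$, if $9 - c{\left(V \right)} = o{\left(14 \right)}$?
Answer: $6584755$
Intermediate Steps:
$c{\left(V \right)} = -5$ ($c{\left(V \right)} = 9 - 14 = -5$)
$H{\left(R \right)} = \left(102 + R\right) \left(-108 + R^{2} + 82 R\right)$ ($H{\left(R \right)} = \left(102 + R\right) \left(-108 + \left(R^{2} + 82 R\right)\right) = \left(102 + R\right) \left(-108 + R^{2} + 82 R\right)$)
$c{\left(195 \right)} + H{\left(132 \right)} = -5 + \left(-11016 + 132^{3} + 184 \cdot 132^{2} + 8256 \cdot 132\right) = -5 + \left(-11016 + 2299968 + 184 \cdot 17424 + 1089792\right) = -5 + \left(-11016 + 2299968 + 3206016 + 1089792\right) = -5 + 6584760 = 6584755$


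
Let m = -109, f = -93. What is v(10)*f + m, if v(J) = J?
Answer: -1039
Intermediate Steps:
v(10)*f + m = 10*(-93) - 109 = -930 - 109 = -1039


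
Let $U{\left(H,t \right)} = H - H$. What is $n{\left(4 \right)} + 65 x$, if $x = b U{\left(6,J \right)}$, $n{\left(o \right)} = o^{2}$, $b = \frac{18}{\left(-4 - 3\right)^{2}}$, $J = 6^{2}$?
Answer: $16$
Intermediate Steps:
$J = 36$
$U{\left(H,t \right)} = 0$
$b = \frac{18}{49}$ ($b = \frac{18}{\left(-7\right)^{2}} = \frac{18}{49} \approx 0.36735$)
$x = 0$ ($x = \frac{18}{49} \cdot 0 = 0$)
$n{\left(4 \right)} + 65 x = 4^{2} + 65 \cdot 0 = 16 + 0 = 16$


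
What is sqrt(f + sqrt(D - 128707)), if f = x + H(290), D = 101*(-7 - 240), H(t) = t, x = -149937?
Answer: sqrt(-149647 + I*sqrt(153654)) ≈ 0.5067 + 386.84*I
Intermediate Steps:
D = -24947 (D = 101*(-247) = -24947)
f = -149647 (f = -149937 + 290 = -149647)
sqrt(f + sqrt(D - 128707)) = sqrt(-149647 + sqrt(-24947 - 128707)) = sqrt(-149647 + sqrt(-153654)) = sqrt(-149647 + I*sqrt(153654))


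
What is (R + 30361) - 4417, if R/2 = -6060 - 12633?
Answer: -11442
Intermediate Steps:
R = -37386 (R = 2*(-6060 - 12633) = 2*(-18693) = -37386)
(R + 30361) - 4417 = (-37386 + 30361) - 4417 = -7025 - 4417 = -11442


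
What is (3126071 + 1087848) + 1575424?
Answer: 5789343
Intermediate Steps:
(3126071 + 1087848) + 1575424 = 4213919 + 1575424 = 5789343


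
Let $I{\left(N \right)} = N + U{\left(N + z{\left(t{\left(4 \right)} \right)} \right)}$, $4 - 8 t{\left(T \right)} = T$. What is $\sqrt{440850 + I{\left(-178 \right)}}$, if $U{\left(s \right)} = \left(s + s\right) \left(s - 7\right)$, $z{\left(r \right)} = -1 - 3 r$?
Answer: $2 \sqrt{126815} \approx 712.22$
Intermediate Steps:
$t{\left(T \right)} = \frac{1}{2} - \frac{T}{8}$
$U{\left(s \right)} = 2 s \left(-7 + s\right)$
$I{\left(N \right)} = N + 2 \left(-1 + N\right) \left(-8 + N\right)$ ($I{\left(N \right)} = N + 2 \left(N - \left(1 + 3 \left(\frac{1}{2} - \frac{1}{2}\right)\right)\right) \left(-7 - \left(1 - N + 3 \left(\frac{1}{2} - \frac{1}{2}\right)\right)\right) = N + 2 \left(N - 1\right) \left(-7 + \left(N - 1\right)\right) = N + 2 \left(-1 + N\right) \left(-7 + \left(-1 + N\right)\right) = N + 2 \left(-1 + N\right) \left(-8 + N\right)$)
$\sqrt{440850 + I{\left(-178 \right)}} = \sqrt{440850 - \left(178 - 2 \left(-1 - 178\right) \left(-8 - 178\right)\right)} = \sqrt{440850 - \left(178 + 358 \left(-186\right)\right)} = \sqrt{440850 + \left(-178 + 66588\right)} = \sqrt{440850 + 66410} = \sqrt{507260} = 2 \sqrt{126815}$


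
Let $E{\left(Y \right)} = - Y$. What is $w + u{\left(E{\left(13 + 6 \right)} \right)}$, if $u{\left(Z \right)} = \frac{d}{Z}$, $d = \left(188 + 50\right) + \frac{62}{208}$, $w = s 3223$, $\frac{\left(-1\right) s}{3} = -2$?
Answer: $\frac{38187105}{1976} \approx 19325.0$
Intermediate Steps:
$s = 6$ ($s = \left(-3\right) \left(-2\right) = 6$)
$w = 19338$ ($w = 6 \cdot 3223 = 19338$)
$d = \frac{24783}{104}$ ($d = 238 + 62 \cdot \frac{1}{208} = 238 + \frac{31}{104} = \frac{24783}{104} \approx 238.3$)
$u{\left(Z \right)} = \frac{24783}{104 Z}$
$w + u{\left(E{\left(13 + 6 \right)} \right)} = 19338 + \frac{24783}{104 \left(- (13 + 6)\right)} = 19338 + \frac{24783}{104 \left(\left(-1\right) 19\right)} = 19338 + \frac{24783}{104 \left(-19\right)} = 19338 + \frac{24783}{104} \left(- \frac{1}{19}\right) = 19338 - \frac{24783}{1976} = \frac{38187105}{1976}$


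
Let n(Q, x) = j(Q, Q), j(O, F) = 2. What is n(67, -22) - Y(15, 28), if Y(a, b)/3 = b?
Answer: -82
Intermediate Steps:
Y(a, b) = 3*b
n(Q, x) = 2
n(67, -22) - Y(15, 28) = 2 - 3*28 = 2 - 1*84 = 2 - 84 = -82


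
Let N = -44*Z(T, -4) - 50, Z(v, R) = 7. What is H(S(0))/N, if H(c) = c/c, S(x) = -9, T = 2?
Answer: -1/358 ≈ -0.0027933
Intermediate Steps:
N = -358 (N = -44*7 - 50 = -308 - 50 = -358)
H(c) = 1
H(S(0))/N = 1/(-358) = 1*(-1/358) = -1/358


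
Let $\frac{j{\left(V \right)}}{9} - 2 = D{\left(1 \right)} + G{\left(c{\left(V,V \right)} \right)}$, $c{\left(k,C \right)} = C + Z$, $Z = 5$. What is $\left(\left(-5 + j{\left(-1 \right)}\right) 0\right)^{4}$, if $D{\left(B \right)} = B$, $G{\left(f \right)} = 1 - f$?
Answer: $0$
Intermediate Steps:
$c{\left(k,C \right)} = 5 + C$ ($c{\left(k,C \right)} = C + 5 = 5 + C$)
$j{\left(V \right)} = -9 - 9 V$ ($j{\left(V \right)} = 18 + 9 \left(1 - \left(4 + V\right)\right) = 18 + 9 \left(-3 - V\right) = 18 - \left(27 + 9 V\right) = -9 - 9 V$)
$\left(\left(-5 + j{\left(-1 \right)}\right) 0\right)^{4} = \left(\left(-5 - 0\right) 0\right)^{4} = \left(\left(-5 + \left(-9 + 9\right)\right) 0\right)^{4} = \left(\left(-5 + 0\right) 0\right)^{4} = \left(\left(-5\right) 0\right)^{4} = 0^{4} = 0$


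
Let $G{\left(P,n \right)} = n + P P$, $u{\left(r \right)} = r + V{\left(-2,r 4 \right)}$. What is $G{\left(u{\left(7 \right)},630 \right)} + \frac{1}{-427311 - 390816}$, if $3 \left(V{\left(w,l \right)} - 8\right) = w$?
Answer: $\frac{683499656}{818127} \approx 835.44$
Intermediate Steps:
$V{\left(w,l \right)} = 8 + \frac{w}{3}$
$u{\left(r \right)} = \frac{22}{3} + r$ ($u{\left(r \right)} = r + \left(8 + \frac{1}{3} \left(-2\right)\right) = r + \left(8 - \frac{2}{3}\right) = r + \frac{22}{3} = \frac{22}{3} + r$)
$G{\left(P,n \right)} = n + P^{2}$
$G{\left(u{\left(7 \right)},630 \right)} + \frac{1}{-427311 - 390816} = \left(630 + \left(\frac{22}{3} + 7\right)^{2}\right) + \frac{1}{-427311 - 390816} = \left(630 + \left(\frac{43}{3}\right)^{2}\right) + \frac{1}{-818127} = \left(630 + \frac{1849}{9}\right) - \frac{1}{818127} = \frac{7519}{9} - \frac{1}{818127} = \frac{683499656}{818127}$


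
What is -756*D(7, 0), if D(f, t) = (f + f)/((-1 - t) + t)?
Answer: 10584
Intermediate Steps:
D(f, t) = -2*f (D(f, t) = (2*f)/(-1) = (2*f)*(-1) = -2*f)
-756*D(7, 0) = -(-1512)*7 = -756*(-14) = 10584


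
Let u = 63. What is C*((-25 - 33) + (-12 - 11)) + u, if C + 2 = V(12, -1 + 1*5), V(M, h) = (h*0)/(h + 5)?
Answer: 225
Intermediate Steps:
V(M, h) = 0 (V(M, h) = 0/(5 + h) = 0)
C = -2 (C = -2 + 0 = -2)
C*((-25 - 33) + (-12 - 11)) + u = -2*((-25 - 33) + (-12 - 11)) + 63 = -2*(-58 - 23) + 63 = -2*(-81) + 63 = 162 + 63 = 225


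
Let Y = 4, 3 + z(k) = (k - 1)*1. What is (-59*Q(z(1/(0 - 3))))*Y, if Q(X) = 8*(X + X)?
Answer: 49088/3 ≈ 16363.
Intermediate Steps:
z(k) = -4 + k (z(k) = -3 + (k - 1)*1 = -3 + (-1 + k)*1 = -3 + (-1 + k) = -4 + k)
Q(X) = 16*X (Q(X) = 8*(2*X) = 16*X)
(-59*Q(z(1/(0 - 3))))*Y = -944*(-4 + 1/(0 - 3))*4 = -944*(-4 + 1/(-3))*4 = -944*(-4 - ⅓)*4 = -944*(-13)/3*4 = -59*(-208/3)*4 = (12272/3)*4 = 49088/3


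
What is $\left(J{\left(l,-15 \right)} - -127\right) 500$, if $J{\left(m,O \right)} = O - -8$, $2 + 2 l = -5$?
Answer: $60000$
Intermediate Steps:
$l = - \frac{7}{2}$ ($l = -1 + \frac{1}{2} \left(-5\right) = -1 - \frac{5}{2} = - \frac{7}{2} \approx -3.5$)
$J{\left(m,O \right)} = 8 + O$ ($J{\left(m,O \right)} = O + 8 = 8 + O$)
$\left(J{\left(l,-15 \right)} - -127\right) 500 = \left(\left(8 - 15\right) - -127\right) 500 = \left(-7 + \left(-6 + 133\right)\right) 500 = \left(-7 + 127\right) 500 = 120 \cdot 500 = 60000$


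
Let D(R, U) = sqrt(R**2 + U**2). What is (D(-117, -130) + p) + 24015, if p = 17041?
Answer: 41056 + 13*sqrt(181) ≈ 41231.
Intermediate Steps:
(D(-117, -130) + p) + 24015 = (sqrt((-117)**2 + (-130)**2) + 17041) + 24015 = (sqrt(13689 + 16900) + 17041) + 24015 = (sqrt(30589) + 17041) + 24015 = (13*sqrt(181) + 17041) + 24015 = (17041 + 13*sqrt(181)) + 24015 = 41056 + 13*sqrt(181)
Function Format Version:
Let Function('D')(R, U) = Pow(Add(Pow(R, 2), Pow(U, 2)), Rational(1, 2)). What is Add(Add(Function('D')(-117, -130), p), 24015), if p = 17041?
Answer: Add(41056, Mul(13, Pow(181, Rational(1, 2)))) ≈ 41231.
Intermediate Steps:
Add(Add(Function('D')(-117, -130), p), 24015) = Add(Add(Pow(Add(Pow(-117, 2), Pow(-130, 2)), Rational(1, 2)), 17041), 24015) = Add(Add(Pow(Add(13689, 16900), Rational(1, 2)), 17041), 24015) = Add(Add(Pow(30589, Rational(1, 2)), 17041), 24015) = Add(Add(Mul(13, Pow(181, Rational(1, 2))), 17041), 24015) = Add(Add(17041, Mul(13, Pow(181, Rational(1, 2)))), 24015) = Add(41056, Mul(13, Pow(181, Rational(1, 2))))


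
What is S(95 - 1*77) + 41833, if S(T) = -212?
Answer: 41621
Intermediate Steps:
S(95 - 1*77) + 41833 = -212 + 41833 = 41621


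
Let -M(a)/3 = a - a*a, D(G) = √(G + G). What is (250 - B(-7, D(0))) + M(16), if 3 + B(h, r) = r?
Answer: 973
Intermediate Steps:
D(G) = √2*√G (D(G) = √(2*G) = √2*√G)
B(h, r) = -3 + r
M(a) = -3*a + 3*a² (M(a) = -3*(a - a*a) = -3*(a - a²) = -3*a + 3*a²)
(250 - B(-7, D(0))) + M(16) = (250 - (-3 + √2*√0)) + 3*16*(-1 + 16) = (250 - (-3 + √2*0)) + 3*16*15 = (250 - (-3 + 0)) + 720 = (250 - 1*(-3)) + 720 = (250 + 3) + 720 = 253 + 720 = 973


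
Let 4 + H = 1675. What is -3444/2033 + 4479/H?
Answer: 1116961/1132381 ≈ 0.98638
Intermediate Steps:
H = 1671 (H = -4 + 1675 = 1671)
-3444/2033 + 4479/H = -3444/2033 + 4479/1671 = -3444*1/2033 + 4479*(1/1671) = -3444/2033 + 1493/557 = 1116961/1132381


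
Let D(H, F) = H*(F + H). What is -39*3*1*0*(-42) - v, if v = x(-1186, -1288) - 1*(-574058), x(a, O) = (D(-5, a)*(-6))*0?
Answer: -574058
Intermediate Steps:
x(a, O) = 0 (x(a, O) = (-5*(a - 5)*(-6))*0 = (-5*(-5 + a)*(-6))*0 = ((25 - 5*a)*(-6))*0 = (-150 + 30*a)*0 = 0)
v = 574058 (v = 0 - 1*(-574058) = 0 + 574058 = 574058)
-39*3*1*0*(-42) - v = -39*3*1*0*(-42) - 1*574058 = -117*0*(-42) - 574058 = -39*0*(-42) - 574058 = 0*(-42) - 574058 = 0 - 574058 = -574058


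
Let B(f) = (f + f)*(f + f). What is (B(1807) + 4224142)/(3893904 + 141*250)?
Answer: 8642569/1964577 ≈ 4.3992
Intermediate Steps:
B(f) = 4*f² (B(f) = (2*f)*(2*f) = 4*f²)
(B(1807) + 4224142)/(3893904 + 141*250) = (4*1807² + 4224142)/(3893904 + 141*250) = (4*3265249 + 4224142)/(3893904 + 35250) = (13060996 + 4224142)/3929154 = 17285138*(1/3929154) = 8642569/1964577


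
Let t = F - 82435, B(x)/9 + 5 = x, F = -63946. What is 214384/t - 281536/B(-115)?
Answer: 5122498312/19761435 ≈ 259.22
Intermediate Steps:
B(x) = -45 + 9*x
t = -146381 (t = -63946 - 82435 = -146381)
214384/t - 281536/B(-115) = 214384/(-146381) - 281536/(-45 + 9*(-115)) = 214384*(-1/146381) - 281536/(-45 - 1035) = -214384/146381 - 281536/(-1080) = -214384/146381 - 281536*(-1/1080) = -214384/146381 + 35192/135 = 5122498312/19761435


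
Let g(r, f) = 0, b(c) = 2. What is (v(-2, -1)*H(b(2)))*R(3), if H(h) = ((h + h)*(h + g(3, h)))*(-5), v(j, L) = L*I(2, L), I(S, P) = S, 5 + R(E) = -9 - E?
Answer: -1360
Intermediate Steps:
R(E) = -14 - E (R(E) = -5 + (-9 - E) = -14 - E)
v(j, L) = 2*L (v(j, L) = L*2 = 2*L)
H(h) = -10*h² (H(h) = ((h + h)*(h + 0))*(-5) = ((2*h)*h)*(-5) = (2*h²)*(-5) = -10*h²)
(v(-2, -1)*H(b(2)))*R(3) = ((2*(-1))*(-10*2²))*(-14 - 1*3) = (-(-20)*4)*(-14 - 3) = -2*(-40)*(-17) = 80*(-17) = -1360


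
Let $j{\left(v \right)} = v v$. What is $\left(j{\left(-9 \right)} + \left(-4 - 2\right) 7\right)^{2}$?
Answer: $1521$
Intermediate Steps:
$j{\left(v \right)} = v^{2}$
$\left(j{\left(-9 \right)} + \left(-4 - 2\right) 7\right)^{2} = \left(\left(-9\right)^{2} + \left(-4 - 2\right) 7\right)^{2} = \left(81 - 42\right)^{2} = 39^{2} = 1521$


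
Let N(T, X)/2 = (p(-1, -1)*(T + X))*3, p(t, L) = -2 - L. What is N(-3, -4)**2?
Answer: 1764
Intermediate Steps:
N(T, X) = -6*T - 6*X (N(T, X) = 2*(((-2 - 1*(-1))*(T + X))*3) = 2*(((-2 + 1)*(T + X))*3) = 2*(-(T + X)*3) = 2*((-T - X)*3) = 2*(-3*T - 3*X) = -6*T - 6*X)
N(-3, -4)**2 = (-6*(-3) - 6*(-4))**2 = (18 + 24)**2 = 42**2 = 1764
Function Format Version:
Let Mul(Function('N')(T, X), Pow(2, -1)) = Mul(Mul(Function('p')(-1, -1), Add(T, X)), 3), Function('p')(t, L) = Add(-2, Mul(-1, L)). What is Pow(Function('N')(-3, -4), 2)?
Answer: 1764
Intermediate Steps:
Function('N')(T, X) = Add(Mul(-6, T), Mul(-6, X)) (Function('N')(T, X) = Mul(2, Mul(Mul(Add(-2, Mul(-1, -1)), Add(T, X)), 3)) = Mul(2, Mul(Mul(Add(-2, 1), Add(T, X)), 3)) = Mul(2, Mul(Mul(-1, Add(T, X)), 3)) = Mul(2, Mul(Add(Mul(-1, T), Mul(-1, X)), 3)) = Mul(2, Add(Mul(-3, T), Mul(-3, X))) = Add(Mul(-6, T), Mul(-6, X)))
Pow(Function('N')(-3, -4), 2) = Pow(Add(Mul(-6, -3), Mul(-6, -4)), 2) = Pow(Add(18, 24), 2) = Pow(42, 2) = 1764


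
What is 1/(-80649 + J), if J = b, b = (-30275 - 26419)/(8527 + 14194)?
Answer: -22721/1832482623 ≈ -1.2399e-5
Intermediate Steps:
b = -56694/22721 ≈ -2.4952
J = -56694/22721 ≈ -2.4952
1/(-80649 + J) = 1/(-80649 - 56694/22721) = 1/(-1832482623/22721) = -22721/1832482623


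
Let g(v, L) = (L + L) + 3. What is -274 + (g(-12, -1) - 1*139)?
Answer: -412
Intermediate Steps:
g(v, L) = 3 + 2*L (g(v, L) = 2*L + 3 = 3 + 2*L)
-274 + (g(-12, -1) - 1*139) = -274 + ((3 + 2*(-1)) - 1*139) = -274 + ((3 - 2) - 139) = -274 + (1 - 139) = -274 - 138 = -412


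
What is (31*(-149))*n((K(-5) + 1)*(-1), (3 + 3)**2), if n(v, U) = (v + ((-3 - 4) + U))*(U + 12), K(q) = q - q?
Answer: -6207936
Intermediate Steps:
K(q) = 0
n(v, U) = (12 + U)*(-7 + U + v) (n(v, U) = (v + (-7 + U))*(12 + U) = (-7 + U + v)*(12 + U) = (12 + U)*(-7 + U + v))
(31*(-149))*n((K(-5) + 1)*(-1), (3 + 3)**2) = (31*(-149))*(-84 + ((3 + 3)**2)**2 + 5*(3 + 3)**2 + 12*((0 + 1)*(-1)) + (3 + 3)**2*((0 + 1)*(-1))) = -4619*(-84 + (6**2)**2 + 5*6**2 + 12*(1*(-1)) + 6**2*(1*(-1))) = -4619*(-84 + 36**2 + 5*36 + 12*(-1) + 36*(-1)) = -4619*(-84 + 1296 + 180 - 12 - 36) = -4619*1344 = -6207936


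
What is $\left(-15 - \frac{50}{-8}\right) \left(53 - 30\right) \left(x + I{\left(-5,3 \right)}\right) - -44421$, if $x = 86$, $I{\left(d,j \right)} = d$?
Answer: $\frac{112479}{4} \approx 28120.0$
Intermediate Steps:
$\left(-15 - \frac{50}{-8}\right) \left(53 - 30\right) \left(x + I{\left(-5,3 \right)}\right) - -44421 = \left(-15 - \frac{50}{-8}\right) \left(53 - 30\right) \left(86 - 5\right) - -44421 = \left(-15 - - \frac{25}{4}\right) 23 \cdot 81 + 44421 = \left(-15 + \frac{25}{4}\right) 23 \cdot 81 + 44421 = \left(- \frac{35}{4}\right) 23 \cdot 81 + 44421 = \left(- \frac{805}{4}\right) 81 + 44421 = - \frac{65205}{4} + 44421 = \frac{112479}{4}$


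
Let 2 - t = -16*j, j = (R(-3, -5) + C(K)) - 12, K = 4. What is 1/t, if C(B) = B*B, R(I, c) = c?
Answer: -1/14 ≈ -0.071429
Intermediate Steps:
C(B) = B**2
j = -1 (j = (-5 + 4**2) - 12 = (-5 + 16) - 12 = 11 - 12 = -1)
t = -14 (t = 2 - (-16)*(-1) = 2 - 1*16 = 2 - 16 = -14)
1/t = 1/(-14) = -1/14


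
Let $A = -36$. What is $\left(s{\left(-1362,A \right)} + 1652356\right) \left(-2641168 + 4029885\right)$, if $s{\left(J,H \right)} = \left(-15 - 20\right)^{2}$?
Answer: $2296356045577$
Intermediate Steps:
$s{\left(J,H \right)} = 1225$ ($s{\left(J,H \right)} = \left(-35\right)^{2} = 1225$)
$\left(s{\left(-1362,A \right)} + 1652356\right) \left(-2641168 + 4029885\right) = \left(1225 + 1652356\right) \left(-2641168 + 4029885\right) = 1653581 \cdot 1388717 = 2296356045577$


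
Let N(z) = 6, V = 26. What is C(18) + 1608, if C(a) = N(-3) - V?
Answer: 1588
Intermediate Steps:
C(a) = -20 (C(a) = 6 - 1*26 = 6 - 26 = -20)
C(18) + 1608 = -20 + 1608 = 1588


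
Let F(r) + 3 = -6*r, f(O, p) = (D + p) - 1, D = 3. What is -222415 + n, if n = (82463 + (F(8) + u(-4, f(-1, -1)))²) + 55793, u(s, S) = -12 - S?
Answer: -80063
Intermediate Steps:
f(O, p) = 2 + p (f(O, p) = (3 + p) - 1 = 2 + p)
F(r) = -3 - 6*r
n = 142352 (n = (82463 + ((-3 - 6*8) + (-12 - (2 - 1)))²) + 55793 = (82463 + ((-3 - 48) + (-12 - 1*1))²) + 55793 = (82463 + (-51 + (-12 - 1))²) + 55793 = (82463 + (-51 - 13)²) + 55793 = (82463 + (-64)²) + 55793 = (82463 + 4096) + 55793 = 86559 + 55793 = 142352)
-222415 + n = -222415 + 142352 = -80063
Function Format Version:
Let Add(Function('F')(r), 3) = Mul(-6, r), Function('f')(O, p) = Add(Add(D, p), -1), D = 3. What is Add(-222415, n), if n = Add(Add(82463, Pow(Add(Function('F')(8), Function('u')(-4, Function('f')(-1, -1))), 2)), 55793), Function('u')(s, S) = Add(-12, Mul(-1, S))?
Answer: -80063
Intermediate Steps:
Function('f')(O, p) = Add(2, p) (Function('f')(O, p) = Add(Add(3, p), -1) = Add(2, p))
Function('F')(r) = Add(-3, Mul(-6, r))
n = 142352 (n = Add(Add(82463, Pow(Add(Add(-3, Mul(-6, 8)), Add(-12, Mul(-1, Add(2, -1)))), 2)), 55793) = Add(Add(82463, Pow(Add(Add(-3, -48), Add(-12, Mul(-1, 1))), 2)), 55793) = Add(Add(82463, Pow(Add(-51, Add(-12, -1)), 2)), 55793) = Add(Add(82463, Pow(Add(-51, -13), 2)), 55793) = Add(Add(82463, Pow(-64, 2)), 55793) = Add(Add(82463, 4096), 55793) = Add(86559, 55793) = 142352)
Add(-222415, n) = Add(-222415, 142352) = -80063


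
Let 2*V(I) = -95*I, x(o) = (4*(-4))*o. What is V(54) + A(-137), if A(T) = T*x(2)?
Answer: 1819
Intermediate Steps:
x(o) = -16*o
V(I) = -95*I/2 (V(I) = (-95*I)/2 = -95*I/2)
A(T) = -32*T (A(T) = T*(-16*2) = T*(-32) = -32*T)
V(54) + A(-137) = -95/2*54 - 32*(-137) = -2565 + 4384 = 1819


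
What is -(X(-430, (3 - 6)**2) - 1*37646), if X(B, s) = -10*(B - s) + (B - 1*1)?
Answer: 33687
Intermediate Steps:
X(B, s) = -1 - 9*B + 10*s (X(B, s) = (-10*B + 10*s) + (B - 1) = (-10*B + 10*s) + (-1 + B) = -1 - 9*B + 10*s)
-(X(-430, (3 - 6)**2) - 1*37646) = -((-1 - 9*(-430) + 10*(3 - 6)**2) - 1*37646) = -((-1 + 3870 + 10*(-3)**2) - 37646) = -((-1 + 3870 + 10*9) - 37646) = -((-1 + 3870 + 90) - 37646) = -(3959 - 37646) = -1*(-33687) = 33687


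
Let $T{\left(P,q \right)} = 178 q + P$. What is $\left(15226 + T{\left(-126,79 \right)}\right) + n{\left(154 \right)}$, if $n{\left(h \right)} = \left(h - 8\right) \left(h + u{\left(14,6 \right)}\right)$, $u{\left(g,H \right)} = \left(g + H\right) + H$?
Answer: $55442$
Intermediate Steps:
$u{\left(g,H \right)} = g + 2 H$ ($u{\left(g,H \right)} = \left(H + g\right) + H = g + 2 H$)
$T{\left(P,q \right)} = P + 178 q$
$n{\left(h \right)} = \left(-8 + h\right) \left(26 + h\right)$ ($n{\left(h \right)} = \left(h - 8\right) \left(h + \left(14 + 2 \cdot 6\right)\right) = \left(-8 + h\right) \left(h + \left(14 + 12\right)\right) = \left(-8 + h\right) \left(h + 26\right) = \left(-8 + h\right) \left(26 + h\right)$)
$\left(15226 + T{\left(-126,79 \right)}\right) + n{\left(154 \right)} = \left(15226 + \left(-126 + 178 \cdot 79\right)\right) + \left(-208 + 154^{2} + 18 \cdot 154\right) = \left(15226 + \left(-126 + 14062\right)\right) + \left(-208 + 23716 + 2772\right) = \left(15226 + 13936\right) + 26280 = 29162 + 26280 = 55442$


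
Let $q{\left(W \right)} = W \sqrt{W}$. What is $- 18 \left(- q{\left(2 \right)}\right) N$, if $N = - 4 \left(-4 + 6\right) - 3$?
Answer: $- 396 \sqrt{2} \approx -560.03$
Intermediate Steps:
$N = -11$ ($N = \left(-4\right) 2 - 3 = -8 - 3 = -11$)
$q{\left(W \right)} = W^{\frac{3}{2}}$
$- 18 \left(- q{\left(2 \right)}\right) N = - 18 \left(- 2^{\frac{3}{2}}\right) \left(-11\right) = - 18 \left(- 2 \sqrt{2}\right) \left(-11\right) = 36 \sqrt{2} \left(-11\right) = - 396 \sqrt{2}$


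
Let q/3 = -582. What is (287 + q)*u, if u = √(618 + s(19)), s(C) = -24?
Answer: -4377*√66 ≈ -35559.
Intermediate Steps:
q = -1746 (q = 3*(-582) = -1746)
u = 3*√66 (u = √(618 - 24) = √594 = 3*√66 ≈ 24.372)
(287 + q)*u = (287 - 1746)*(3*√66) = -4377*√66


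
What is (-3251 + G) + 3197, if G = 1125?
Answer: 1071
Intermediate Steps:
(-3251 + G) + 3197 = (-3251 + 1125) + 3197 = -2126 + 3197 = 1071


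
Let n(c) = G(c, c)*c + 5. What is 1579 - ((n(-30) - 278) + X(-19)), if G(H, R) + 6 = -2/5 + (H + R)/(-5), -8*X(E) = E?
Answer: 16141/8 ≈ 2017.6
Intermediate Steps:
X(E) = -E/8
G(H, R) = -32/5 - H/5 - R/5 (G(H, R) = -6 + (-2/5 + (H + R)/(-5)) = -6 + (-2*⅕ + (H + R)*(-⅕)) = -6 + (-⅖ + (-H/5 - R/5)) = -6 + (-⅖ - H/5 - R/5) = -32/5 - H/5 - R/5)
n(c) = 5 + c*(-32/5 - 2*c/5) (n(c) = (-32/5 - c/5 - c/5)*c + 5 = (-32/5 - 2*c/5)*c + 5 = c*(-32/5 - 2*c/5) + 5 = 5 + c*(-32/5 - 2*c/5))
1579 - ((n(-30) - 278) + X(-19)) = 1579 - (((5 - ⅖*(-30)*(16 - 30)) - 278) - ⅛*(-19)) = 1579 - (((5 - ⅖*(-30)*(-14)) - 278) + 19/8) = 1579 - (((5 - 168) - 278) + 19/8) = 1579 - ((-163 - 278) + 19/8) = 1579 - (-441 + 19/8) = 1579 - 1*(-3509/8) = 1579 + 3509/8 = 16141/8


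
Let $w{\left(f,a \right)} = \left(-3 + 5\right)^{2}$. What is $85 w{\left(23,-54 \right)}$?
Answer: $340$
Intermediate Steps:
$w{\left(f,a \right)} = 4$ ($w{\left(f,a \right)} = 2^{2} = 4$)
$85 w{\left(23,-54 \right)} = 85 \cdot 4 = 340$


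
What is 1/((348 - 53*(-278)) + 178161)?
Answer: 1/193243 ≈ 5.1748e-6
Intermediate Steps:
1/((348 - 53*(-278)) + 178161) = 1/((348 + 14734) + 178161) = 1/(15082 + 178161) = 1/193243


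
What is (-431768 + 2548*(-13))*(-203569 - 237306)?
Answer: 204959260500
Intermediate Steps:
(-431768 + 2548*(-13))*(-203569 - 237306) = (-431768 - 33124)*(-440875) = -464892*(-440875) = 204959260500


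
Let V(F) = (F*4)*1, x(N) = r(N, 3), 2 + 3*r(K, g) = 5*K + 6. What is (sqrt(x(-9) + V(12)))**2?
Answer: 103/3 ≈ 34.333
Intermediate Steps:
r(K, g) = 4/3 + 5*K/3 (r(K, g) = -2/3 + (5*K + 6)/3 = -2/3 + (6 + 5*K)/3 = -2/3 + (2 + 5*K/3) = 4/3 + 5*K/3)
x(N) = 4/3 + 5*N/3
V(F) = 4*F (V(F) = (4*F)*1 = 4*F)
(sqrt(x(-9) + V(12)))**2 = (sqrt((4/3 + (5/3)*(-9)) + 4*12))**2 = (sqrt((4/3 - 15) + 48))**2 = (sqrt(-41/3 + 48))**2 = (sqrt(103/3))**2 = (sqrt(309)/3)**2 = 103/3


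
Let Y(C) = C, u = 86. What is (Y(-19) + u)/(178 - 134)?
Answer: 67/44 ≈ 1.5227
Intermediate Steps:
(Y(-19) + u)/(178 - 134) = (-19 + 86)/(178 - 134) = 67/44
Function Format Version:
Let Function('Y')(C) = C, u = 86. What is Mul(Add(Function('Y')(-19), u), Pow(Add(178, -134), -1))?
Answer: Rational(67, 44) ≈ 1.5227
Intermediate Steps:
Mul(Add(Function('Y')(-19), u), Pow(Add(178, -134), -1)) = Mul(Add(-19, 86), Pow(Add(178, -134), -1)) = Mul(67, Pow(44, -1)) = Mul(67, Rational(1, 44)) = Rational(67, 44)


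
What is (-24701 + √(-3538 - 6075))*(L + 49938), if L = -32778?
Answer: -423869160 + 17160*I*√9613 ≈ -4.2387e+8 + 1.6825e+6*I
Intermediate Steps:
(-24701 + √(-3538 - 6075))*(L + 49938) = (-24701 + √(-3538 - 6075))*(-32778 + 49938) = (-24701 + √(-9613))*17160 = (-24701 + I*√9613)*17160 = -423869160 + 17160*I*√9613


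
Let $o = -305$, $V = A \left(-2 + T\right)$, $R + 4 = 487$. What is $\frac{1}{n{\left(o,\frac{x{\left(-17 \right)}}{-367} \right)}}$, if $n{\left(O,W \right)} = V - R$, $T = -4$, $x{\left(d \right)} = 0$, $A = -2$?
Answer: $- \frac{1}{471} \approx -0.0021231$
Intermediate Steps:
$R = 483$ ($R = -4 + 487 = 483$)
$V = 12$ ($V = - 2 \left(-2 - 4\right) = \left(-2\right) \left(-6\right) = 12$)
$n{\left(O,W \right)} = -471$ ($n{\left(O,W \right)} = 12 - 483 = -471$)
$\frac{1}{n{\left(o,\frac{x{\left(-17 \right)}}{-367} \right)}} = \frac{1}{-471} = - \frac{1}{471}$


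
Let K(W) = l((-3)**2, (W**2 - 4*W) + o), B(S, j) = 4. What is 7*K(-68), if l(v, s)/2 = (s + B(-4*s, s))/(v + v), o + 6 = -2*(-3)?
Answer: 34300/9 ≈ 3811.1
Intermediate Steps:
o = 0 (o = -6 - 2*(-3) = -6 + 6 = 0)
l(v, s) = (4 + s)/v (l(v, s) = 2*((s + 4)/(v + v)) = 2*((4 + s)/((2*v))) = 2*((4 + s)*(1/(2*v))) = 2*((4 + s)/(2*v)) = (4 + s)/v)
K(W) = 4/9 - 4*W/9 + W**2/9 (K(W) = (4 + ((W**2 - 4*W) + 0))/((-3)**2) = (4 + (W**2 - 4*W))/9 = (4 + W**2 - 4*W)/9 = 4/9 - 4*W/9 + W**2/9)
7*K(-68) = 7*(4/9 - 4/9*(-68) + (1/9)*(-68)**2) = 7*(4/9 + 272/9 + (1/9)*4624) = 7*(4/9 + 272/9 + 4624/9) = 7*(4900/9) = 34300/9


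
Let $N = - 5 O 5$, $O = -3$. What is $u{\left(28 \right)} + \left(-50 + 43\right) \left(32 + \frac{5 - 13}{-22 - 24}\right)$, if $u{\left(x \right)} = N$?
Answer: $- \frac{3455}{23} \approx -150.22$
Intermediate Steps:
$N = 75$ ($N = \left(-5\right) \left(-3\right) 5 = 15 \cdot 5 = 75$)
$u{\left(x \right)} = 75$
$u{\left(28 \right)} + \left(-50 + 43\right) \left(32 + \frac{5 - 13}{-22 - 24}\right) = 75 + \left(-50 + 43\right) \left(32 + \frac{5 - 13}{-22 - 24}\right) = 75 - 7 \left(32 - \frac{8}{-46}\right) = 75 - 7 \left(32 - - \frac{4}{23}\right) = 75 - 7 \left(32 + \frac{4}{23}\right) = 75 - \frac{5180}{23} = - \frac{3455}{23}$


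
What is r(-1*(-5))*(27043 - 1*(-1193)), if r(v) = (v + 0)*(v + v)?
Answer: 1411800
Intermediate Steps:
r(v) = 2*v**2 (r(v) = v*(2*v) = 2*v**2)
r(-1*(-5))*(27043 - 1*(-1193)) = (2*(-1*(-5))**2)*(27043 - 1*(-1193)) = (2*5**2)*(27043 + 1193) = (2*25)*28236 = 50*28236 = 1411800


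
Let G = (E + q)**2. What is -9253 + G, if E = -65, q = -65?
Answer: 7647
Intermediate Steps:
G = 16900 (G = (-65 - 65)**2 = (-130)**2 = 16900)
-9253 + G = -9253 + 16900 = 7647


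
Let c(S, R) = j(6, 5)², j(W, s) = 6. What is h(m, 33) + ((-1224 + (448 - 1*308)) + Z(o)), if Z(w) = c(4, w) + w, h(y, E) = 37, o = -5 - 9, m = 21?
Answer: -1025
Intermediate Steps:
o = -14
c(S, R) = 36 (c(S, R) = 6² = 36)
Z(w) = 36 + w
h(m, 33) + ((-1224 + (448 - 1*308)) + Z(o)) = 37 + ((-1224 + (448 - 1*308)) + (36 - 14)) = 37 + ((-1224 + (448 - 308)) + 22) = 37 + ((-1224 + 140) + 22) = 37 + (-1084 + 22) = 37 - 1062 = -1025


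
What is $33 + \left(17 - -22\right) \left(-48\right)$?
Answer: $-1839$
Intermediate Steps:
$33 + \left(17 - -22\right) \left(-48\right) = 33 + \left(17 + 22\right) \left(-48\right) = 33 + 39 \left(-48\right) = 33 - 1872 = -1839$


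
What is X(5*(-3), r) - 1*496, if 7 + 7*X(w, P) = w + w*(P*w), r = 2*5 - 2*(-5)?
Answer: 1006/7 ≈ 143.71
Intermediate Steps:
r = 20 (r = 10 + 10 = 20)
X(w, P) = -1 + w/7 + P*w²/7 (X(w, P) = -1 + (w + w*(P*w))/7 = -1 + (w + P*w²)/7 = -1 + (w/7 + P*w²/7) = -1 + w/7 + P*w²/7)
X(5*(-3), r) - 1*496 = (-1 + (5*(-3))/7 + (⅐)*20*(5*(-3))²) - 1*496 = (-1 + (⅐)*(-15) + (⅐)*20*(-15)²) - 496 = (-1 - 15/7 + (⅐)*20*225) - 496 = (-1 - 15/7 + 4500/7) - 496 = 4478/7 - 496 = 1006/7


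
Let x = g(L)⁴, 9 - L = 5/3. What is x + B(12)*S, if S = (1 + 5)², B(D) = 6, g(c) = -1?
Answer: 217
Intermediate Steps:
L = 22/3 (L = 9 - 5/3 = 22/3 ≈ 7.3333)
S = 36 (S = 6² = 36)
x = 1 (x = (-1)⁴ = 1)
x + B(12)*S = 1 + 6*36 = 1 + 216 = 217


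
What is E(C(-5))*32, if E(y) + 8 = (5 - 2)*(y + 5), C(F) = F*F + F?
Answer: 2144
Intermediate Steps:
C(F) = F + F² (C(F) = F² + F = F + F²)
E(y) = 7 + 3*y (E(y) = -8 + (5 - 2)*(y + 5) = -8 + 3*(5 + y) = -8 + (15 + 3*y) = 7 + 3*y)
E(C(-5))*32 = (7 + 3*(-5*(1 - 5)))*32 = (7 + 3*(-5*(-4)))*32 = (7 + 3*20)*32 = (7 + 60)*32 = 67*32 = 2144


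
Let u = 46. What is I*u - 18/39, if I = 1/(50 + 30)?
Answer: 59/520 ≈ 0.11346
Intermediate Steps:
I = 1/80 ≈ 0.012500
I*u - 18/39 = (1/80)*46 - 18/39 = 23/40 - 18*1/39 = 23/40 - 6/13 = 59/520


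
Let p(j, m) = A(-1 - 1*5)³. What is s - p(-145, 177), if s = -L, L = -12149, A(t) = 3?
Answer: 12122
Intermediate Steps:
p(j, m) = 27 (p(j, m) = 3³ = 27)
s = 12149 (s = -1*(-12149) = 12149)
s - p(-145, 177) = 12149 - 1*27 = 12149 - 27 = 12122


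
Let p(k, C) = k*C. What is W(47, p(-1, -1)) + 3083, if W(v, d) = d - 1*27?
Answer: 3057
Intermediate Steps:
p(k, C) = C*k
W(v, d) = -27 + d (W(v, d) = d - 27 = -27 + d)
W(47, p(-1, -1)) + 3083 = (-27 - 1*(-1)) + 3083 = (-27 + 1) + 3083 = -26 + 3083 = 3057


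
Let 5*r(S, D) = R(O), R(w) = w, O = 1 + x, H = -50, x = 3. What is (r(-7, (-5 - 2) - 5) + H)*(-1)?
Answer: 246/5 ≈ 49.200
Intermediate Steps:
O = 4 (O = 1 + 3 = 4)
r(S, D) = ⅘ (r(S, D) = (⅕)*4 = ⅘)
(r(-7, (-5 - 2) - 5) + H)*(-1) = (⅘ - 50)*(-1) = -246/5*(-1) = 246/5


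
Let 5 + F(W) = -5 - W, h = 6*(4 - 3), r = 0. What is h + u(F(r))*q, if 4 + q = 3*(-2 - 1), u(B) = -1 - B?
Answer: -111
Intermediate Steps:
h = 6 (h = 6*1 = 6)
F(W) = -10 - W (F(W) = -5 + (-5 - W) = -10 - W)
q = -13 (q = -4 + 3*(-2 - 1) = -4 + 3*(-3) = -4 - 9 = -13)
h + u(F(r))*q = 6 + (-1 - (-10 - 1*0))*(-13) = 6 + (-1 - (-10 + 0))*(-13) = 6 + (-1 - 1*(-10))*(-13) = 6 + (-1 + 10)*(-13) = 6 + 9*(-13) = 6 - 117 = -111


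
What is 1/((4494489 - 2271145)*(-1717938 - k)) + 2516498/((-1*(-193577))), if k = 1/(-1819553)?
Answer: 17489421672294792828580375/1345341732462285801048944 ≈ 13.000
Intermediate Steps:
k = -1/1819553 ≈ -5.4959e-7
1/((4494489 - 2271145)*(-1717938 - k)) + 2516498/((-1*(-193577))) = 1/((4494489 - 2271145)*(-1717938 - 1*(-1/1819553))) + 2516498/((-1*(-193577))) = 1/(2223344*(-1717938 + 1/1819553)) + 2516498/193577 = 1/(2223344*(-3125879241713/1819553)) + 2516498*(1/193577) = (1/2223344)*(-1819553/3125879241713) + 2516498/193577 = -1819553/6949904856787148272 + 2516498/193577 = 17489421672294792828580375/1345341732462285801048944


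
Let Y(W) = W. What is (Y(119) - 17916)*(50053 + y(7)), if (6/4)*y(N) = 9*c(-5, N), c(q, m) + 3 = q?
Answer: -889938985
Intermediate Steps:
c(q, m) = -3 + q
y(N) = -48 (y(N) = 2*(9*(-3 - 5))/3 = 2*(9*(-8))/3 = (2/3)*(-72) = -48)
(Y(119) - 17916)*(50053 + y(7)) = (119 - 17916)*(50053 - 48) = -17797*50005 = -889938985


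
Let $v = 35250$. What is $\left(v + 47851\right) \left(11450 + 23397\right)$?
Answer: $2895820547$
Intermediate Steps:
$\left(v + 47851\right) \left(11450 + 23397\right) = \left(35250 + 47851\right) \left(11450 + 23397\right) = 83101 \cdot 34847 = 2895820547$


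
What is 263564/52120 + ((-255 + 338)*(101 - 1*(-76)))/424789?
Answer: 28181195729/5535000670 ≈ 5.0915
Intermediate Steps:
263564/52120 + ((-255 + 338)*(101 - 1*(-76)))/424789 = 263564*(1/52120) + (83*(101 + 76))*(1/424789) = 65891/13030 + (83*177)*(1/424789) = 65891/13030 + 14691*(1/424789) = 65891/13030 + 14691/424789 = 28181195729/5535000670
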